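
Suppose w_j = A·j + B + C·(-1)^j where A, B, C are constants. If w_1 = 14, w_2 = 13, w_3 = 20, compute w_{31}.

104

Plug in j = 1, 2, 3: A + B - C = 14; 2A + B + C = 13; 3A + B - C = 20.
Subtracting the first from the second: A + 2C = -1.
Subtracting the second from the third: A - 2C = 7.
Solving: C = -2, A = 3, then B = 9.
Hence w_{31} = 3·31 + 9 + (-2)·(-1) = 104.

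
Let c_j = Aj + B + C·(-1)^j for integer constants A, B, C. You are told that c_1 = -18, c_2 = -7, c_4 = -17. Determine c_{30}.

The three given values yield: A + B - C = -18; 2A + B + C = -7; 4A + B + C = -17.
Subtracting the first from the second: A + 2C = 11.
Subtracting the second from the third: 2A = -10.
Solving: C = 8, A = -5, then B = -5.
Therefore c_{30} = -150 + (-5) + 8·1 = -147.

-147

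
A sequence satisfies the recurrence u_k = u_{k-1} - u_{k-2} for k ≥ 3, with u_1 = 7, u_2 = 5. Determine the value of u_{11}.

-5

u_3 = -2;  u_4 = -7;  u_5 = -5;  u_6 = 2;  u_7 = 7;  u_8 = 5;  u_9 = -2;  u_{10} = -7;  u_{11} = -5.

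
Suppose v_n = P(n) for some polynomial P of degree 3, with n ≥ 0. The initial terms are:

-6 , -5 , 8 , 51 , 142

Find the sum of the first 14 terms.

22393

1st diffs: 1, 13, 43, 91.
2nd diffs: 12, 30, 48.
3rd diffs: 18, 18 (constant).
So v_n = 3n^3 - 3n^2 + n - 6.
Continuing: …, 299, 540, 883, 1346, …, v_{13} = 6091.
Summing n = 0..13 (14 terms) gives 22393.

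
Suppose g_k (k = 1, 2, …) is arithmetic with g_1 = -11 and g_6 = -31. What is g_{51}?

Common difference d = (-31 - (-11)) / (6 - 1) = -4.
g_k = -11 + (k - 1)·(-4).
g_{51} = -11 + 50·(-4) = -211.

-211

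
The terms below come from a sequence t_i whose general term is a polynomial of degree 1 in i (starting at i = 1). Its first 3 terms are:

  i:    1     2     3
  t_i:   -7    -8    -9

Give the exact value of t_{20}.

-26

1st diffs: -1, -1 (constant).
So t_i = -i - 6.
Evaluating at i = 20 gives t_{20} = -26.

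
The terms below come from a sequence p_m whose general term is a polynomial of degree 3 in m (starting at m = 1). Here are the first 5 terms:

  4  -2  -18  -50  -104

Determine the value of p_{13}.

1st diffs: -6, -16, -32, -54.
2nd diffs: -10, -16, -22.
3rd diffs: -6, -6 (constant).
Newton forward-difference form: p_m = 4 + (-6)·C(m-1,1) + (-10)·C(m-1,2) + (-6)·C(m-1,3).
At m = 13: m-1 = 12, so p_{13} = 4 - 72 - 660 - 1320 = -2048.

-2048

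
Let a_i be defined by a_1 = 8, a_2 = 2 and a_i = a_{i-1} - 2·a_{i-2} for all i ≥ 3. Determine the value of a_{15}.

Compute successive terms:
a_3 = -14, a_4 = -18, a_5 = 10, …, a_{12} = 222, a_{13} = -278, a_{14} = -722, a_{15} = -166.

-166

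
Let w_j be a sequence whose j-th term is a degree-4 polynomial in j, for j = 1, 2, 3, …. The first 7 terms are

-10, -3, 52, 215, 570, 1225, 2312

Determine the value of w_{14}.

1st diffs: 7, 55, 163, 355, 655, 1087.
2nd diffs: 48, 108, 192, 300, 432.
3rd diffs: 60, 84, 108, 132.
4th diffs: 24, 24, 24 (constant).
Newton forward-difference form: w_j = -10 + 7·C(j-1,1) + 48·C(j-1,2) + 60·C(j-1,3) + 24·C(j-1,4).
At j = 14: j-1 = 13, so w_{14} = -10 + 91 + 3744 + 17160 + 17160 = 38145.

38145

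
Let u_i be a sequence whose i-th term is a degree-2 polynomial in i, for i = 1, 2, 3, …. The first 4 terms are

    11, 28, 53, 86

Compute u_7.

1st diffs: 17, 25, 33.
2nd diffs: 8, 8 (constant).
Newton forward-difference form: u_i = 11 + 17·C(i-1,1) + 8·C(i-1,2).
At i = 7: i-1 = 6, so u_7 = 11 + 102 + 120 = 233.

233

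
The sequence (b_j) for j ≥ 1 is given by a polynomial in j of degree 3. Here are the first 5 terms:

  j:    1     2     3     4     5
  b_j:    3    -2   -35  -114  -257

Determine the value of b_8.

-1250

1st diffs: -5, -33, -79, -143.
2nd diffs: -28, -46, -64.
3rd diffs: -18, -18 (constant).
So b_j = -3j^3 + 4j^2 + 4j - 2.
Evaluating at j = 8 gives b_8 = -1250.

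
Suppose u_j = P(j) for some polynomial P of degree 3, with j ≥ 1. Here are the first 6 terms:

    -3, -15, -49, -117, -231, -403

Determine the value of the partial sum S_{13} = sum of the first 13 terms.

1st diffs: -12, -34, -68, -114, -172.
2nd diffs: -22, -34, -46, -58.
3rd diffs: -12, -12, -12 (constant).
Newton forward-difference form: u_j = -3 + (-12)·C(j-1,1) + (-22)·C(j-1,2) + (-12)·C(j-1,3).
Continuing: …, -645, -969, -1387, -1911, …, u_{13} = -4239.
Summing j = 1..13 (13 terms) gives -15847.

-15847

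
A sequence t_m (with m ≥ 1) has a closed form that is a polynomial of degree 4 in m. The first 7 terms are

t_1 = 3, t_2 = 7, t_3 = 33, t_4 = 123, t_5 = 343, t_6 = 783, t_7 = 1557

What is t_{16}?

1st diffs: 4, 26, 90, 220, 440, 774.
2nd diffs: 22, 64, 130, 220, 334.
3rd diffs: 42, 66, 90, 114.
4th diffs: 24, 24, 24 (constant).
Newton forward-difference form: t_m = 3 + 4·C(m-1,1) + 22·C(m-1,2) + 42·C(m-1,3) + 24·C(m-1,4).
At m = 16: m-1 = 15, so t_{16} = 3 + 60 + 2310 + 19110 + 32760 = 54243.

54243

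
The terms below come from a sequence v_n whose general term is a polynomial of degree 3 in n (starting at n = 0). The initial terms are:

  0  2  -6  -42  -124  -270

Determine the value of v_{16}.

-11248

1st diffs: 2, -8, -36, -82, -146.
2nd diffs: -10, -28, -46, -64.
3rd diffs: -18, -18, -18 (constant).
Newton forward-difference form: v_n = 2·C(n,1) + (-10)·C(n,2) + (-18)·C(n,3).
At n = 16: n = 16, so v_{16} = 32 - 1200 - 10080 = -11248.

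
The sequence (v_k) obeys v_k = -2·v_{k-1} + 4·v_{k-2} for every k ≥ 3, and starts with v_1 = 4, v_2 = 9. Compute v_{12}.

369664

v_3 = -2  v_4 = 40  v_5 = -88  v_6 = 336  v_7 = -1024  v_8 = 3392  v_9 = -10880  v_{10} = 35328  v_{11} = -114176  v_{12} = 369664.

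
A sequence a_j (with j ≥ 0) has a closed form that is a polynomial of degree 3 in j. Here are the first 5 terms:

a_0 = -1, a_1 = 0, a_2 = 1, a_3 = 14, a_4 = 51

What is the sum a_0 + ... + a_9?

1st diffs: 1, 1, 13, 37.
2nd diffs: 0, 12, 24.
3rd diffs: 12, 12 (constant).
Newton forward-difference form: a_j = -1 + 1·C(j,1) + 12·C(j,3).
Continuing: …, 124, 245, 426, 679, …, a_9 = 1016.
Summing j = 0..9 (10 terms) gives 2555.

2555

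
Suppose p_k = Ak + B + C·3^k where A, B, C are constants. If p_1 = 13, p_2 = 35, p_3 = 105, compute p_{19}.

Write the equations: A + B + 3C = 13; 2A + B + 9C = 35; 3A + B + 27C = 105.
Subtracting the first from the second: A + 6C = 22.
Subtracting the second from the third: A + 18C = 70.
Solving: C = 4, A = -2, then B = 3.
Therefore p_{19} = -38 + 3 + 4·1162261467 = 4649045833.

4649045833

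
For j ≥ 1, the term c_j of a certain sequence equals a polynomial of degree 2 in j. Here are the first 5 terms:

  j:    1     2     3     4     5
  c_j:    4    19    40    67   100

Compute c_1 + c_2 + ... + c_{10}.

1435

1st diffs: 15, 21, 27, 33.
2nd diffs: 6, 6, 6 (constant).
Newton forward-difference form: c_j = 4 + 15·C(j-1,1) + 6·C(j-1,2).
Continuing: …, 139, 184, 235, 292, …, c_{10} = 355.
Summing j = 1..10 (10 terms) gives 1435.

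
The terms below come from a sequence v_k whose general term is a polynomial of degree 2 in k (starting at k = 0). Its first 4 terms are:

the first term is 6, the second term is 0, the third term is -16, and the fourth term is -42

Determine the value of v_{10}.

-504

1st diffs: -6, -16, -26.
2nd diffs: -10, -10 (constant).
Newton forward-difference form: v_k = 6 + (-6)·C(k,1) + (-10)·C(k,2).
At k = 10: k = 10, so v_{10} = 6 - 60 - 450 = -504.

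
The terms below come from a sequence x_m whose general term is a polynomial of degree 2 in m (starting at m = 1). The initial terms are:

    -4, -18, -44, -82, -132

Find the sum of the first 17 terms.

1st diffs: -14, -26, -38, -50.
2nd diffs: -12, -12, -12 (constant).
Newton forward-difference form: x_m = -4 + (-14)·C(m-1,1) + (-12)·C(m-1,2).
Continuing: …, -194, -268, -354, -452, …, x_{17} = -1668.
Summing m = 1..17 (17 terms) gives -10132.

-10132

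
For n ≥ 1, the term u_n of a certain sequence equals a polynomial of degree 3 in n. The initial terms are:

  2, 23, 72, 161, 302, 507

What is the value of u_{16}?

1st diffs: 21, 49, 89, 141, 205.
2nd diffs: 28, 40, 52, 64.
3rd diffs: 12, 12, 12 (constant).
Newton forward-difference form: u_n = 2 + 21·C(n-1,1) + 28·C(n-1,2) + 12·C(n-1,3).
At n = 16: n-1 = 15, so u_{16} = 2 + 315 + 2940 + 5460 = 8717.

8717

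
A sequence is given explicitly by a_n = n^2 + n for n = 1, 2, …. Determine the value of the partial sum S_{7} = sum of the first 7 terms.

Over n = 1..7: Σn = 28, Σn² = 140.
Total = (1)·140 + (1)·28 = 168.

168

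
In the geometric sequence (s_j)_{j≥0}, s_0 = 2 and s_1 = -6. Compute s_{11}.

Common ratio r = -3.
s_j = 2·(-3)^(j-0).
s_{11} = 2·(-3)^11 = -354294.

-354294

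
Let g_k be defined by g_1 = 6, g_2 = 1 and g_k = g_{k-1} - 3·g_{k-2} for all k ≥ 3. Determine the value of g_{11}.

Compute successive terms:
g_3 = -17  g_4 = -20  g_5 = 31  g_6 = 91  g_7 = -2  g_8 = -275  g_9 = -269  g_{10} = 556  g_{11} = 1363.

1363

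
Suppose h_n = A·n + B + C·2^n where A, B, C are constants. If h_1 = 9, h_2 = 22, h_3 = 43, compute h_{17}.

524369

Plug in n = 1, 2, 3: A + B + 2C = 9; 2A + B + 4C = 22; 3A + B + 8C = 43.
Subtracting the first from the second: A + 2C = 13.
Subtracting the second from the third: A + 4C = 21.
Solving: C = 4, A = 5, then B = -4.
Hence h_{17} = 5·17 + (-4) + 4·131072 = 524369.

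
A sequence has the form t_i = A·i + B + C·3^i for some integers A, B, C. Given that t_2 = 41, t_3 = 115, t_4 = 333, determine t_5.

983

At i = 2, 3, 4: 2A + B + 9C = 41; 3A + B + 27C = 115; 4A + B + 81C = 333.
Subtracting the first from the second: A + 18C = 74.
Subtracting the second from the third: A + 54C = 218.
Solving: C = 4, A = 2, then B = 1.
Hence t_5 = 2·5 + 1 + 4·243 = 983.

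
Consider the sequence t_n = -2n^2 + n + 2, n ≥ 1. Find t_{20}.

t_{20} = -2·20^2 + 1·20 + 2 = -778.

-778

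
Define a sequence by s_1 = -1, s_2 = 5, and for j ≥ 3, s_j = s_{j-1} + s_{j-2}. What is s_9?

92

s_3 = 4;  s_4 = 9;  s_5 = 13;  s_6 = 22;  s_7 = 35;  s_8 = 57;  s_9 = 92.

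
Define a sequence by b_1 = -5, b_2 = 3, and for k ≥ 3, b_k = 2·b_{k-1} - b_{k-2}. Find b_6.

Applying the relation repeatedly:
b_3 = 11, b_4 = 19, b_5 = 27, b_6 = 35.
(Characteristic roots are 1 and 1.)

35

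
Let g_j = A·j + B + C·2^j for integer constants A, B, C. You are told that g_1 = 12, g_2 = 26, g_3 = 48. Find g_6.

The three given values yield: A + B + 2C = 12; 2A + B + 4C = 26; 3A + B + 8C = 48.
Subtracting the first from the second: A + 2C = 14.
Subtracting the second from the third: A + 4C = 22.
Solving: C = 4, A = 6, then B = -2.
So g_j = 6·j + (-2) + 4·2^j; at j=6 this is 290.

290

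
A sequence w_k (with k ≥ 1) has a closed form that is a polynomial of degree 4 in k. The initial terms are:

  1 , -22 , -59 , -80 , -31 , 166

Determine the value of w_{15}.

1st diffs: -23, -37, -21, 49, 197.
2nd diffs: -14, 16, 70, 148.
3rd diffs: 30, 54, 78.
4th diffs: 24, 24 (constant).
So w_k = k^4 - 5k^3 - 2k^2 + 3k + 4.
Evaluating at k = 15 gives w_{15} = 33349.

33349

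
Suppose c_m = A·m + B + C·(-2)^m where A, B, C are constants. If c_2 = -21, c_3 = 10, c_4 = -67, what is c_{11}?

6090

Write the equations: 2A + B + 4C = -21; 3A + B - 8C = 10; 4A + B + 16C = -67.
Subtracting the first from the second: A - 12C = 31.
Subtracting the second from the third: A + 24C = -77.
Solving: C = -3, A = -5, then B = 1.
Therefore c_{11} = -55 + 1 + (-3)·(-2048) = 6090.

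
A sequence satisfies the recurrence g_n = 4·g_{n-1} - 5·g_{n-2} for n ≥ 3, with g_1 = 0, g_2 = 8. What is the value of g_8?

-232

Applying the relation repeatedly:
g_3 = 32; g_4 = 88; g_5 = 192; g_6 = 328; g_7 = 352; g_8 = -232.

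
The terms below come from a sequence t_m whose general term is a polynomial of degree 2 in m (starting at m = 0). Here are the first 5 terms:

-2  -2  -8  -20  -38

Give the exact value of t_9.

-218

1st diffs: 0, -6, -12, -18.
2nd diffs: -6, -6, -6 (constant).
So t_m = -3m^2 + 3m - 2.
Evaluating at m = 9 gives t_9 = -218.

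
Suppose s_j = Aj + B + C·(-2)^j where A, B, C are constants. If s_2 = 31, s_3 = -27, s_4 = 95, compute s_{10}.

5147

Plug in j = 2, 3, 4: 2A + B + 4C = 31; 3A + B - 8C = -27; 4A + B + 16C = 95.
Subtracting the first from the second: A - 12C = -58.
Subtracting the second from the third: A + 24C = 122.
Solving: C = 5, A = 2, then B = 7.
Therefore s_{10} = 20 + 7 + 5·1024 = 5147.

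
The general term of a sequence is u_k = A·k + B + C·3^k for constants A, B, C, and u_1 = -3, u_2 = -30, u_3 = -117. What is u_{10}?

-295206

At k = 1, 2, 3: A + B + 3C = -3; 2A + B + 9C = -30; 3A + B + 27C = -117.
Subtracting the first from the second: A + 6C = -27.
Subtracting the second from the third: A + 18C = -87.
Solving: C = -5, A = 3, then B = 9.
Hence u_{10} = 3·10 + 9 + (-5)·59049 = -295206.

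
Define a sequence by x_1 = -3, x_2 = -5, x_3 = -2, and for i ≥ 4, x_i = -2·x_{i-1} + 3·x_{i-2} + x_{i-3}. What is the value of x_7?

193

x_4 = -14;  x_5 = 17;  x_6 = -78;  x_7 = 193.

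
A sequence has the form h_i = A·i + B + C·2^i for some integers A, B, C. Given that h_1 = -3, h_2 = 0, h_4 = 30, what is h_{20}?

3145662

Plug in i = 1, 2, 4: A + B + 2C = -3; 2A + B + 4C = 0; 4A + B + 16C = 30.
Subtracting the first from the second: A + 2C = 3.
Subtracting the second from the third: 2A + 12C = 30.
Solving: C = 3, A = -3, then B = -6.
Therefore h_{20} = -60 + (-6) + 3·1048576 = 3145662.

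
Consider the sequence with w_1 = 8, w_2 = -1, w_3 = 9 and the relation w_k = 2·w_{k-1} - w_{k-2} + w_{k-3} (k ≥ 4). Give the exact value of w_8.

Step forward from the initial values:
w_4 = 27  w_5 = 44  w_6 = 70  w_7 = 123  w_8 = 220.

220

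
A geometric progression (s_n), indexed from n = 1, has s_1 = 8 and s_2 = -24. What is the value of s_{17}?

344373768

Common ratio r = -3.
s_n = 8·(-3)^(n-1).
s_{17} = 8·(-3)^16 = 344373768.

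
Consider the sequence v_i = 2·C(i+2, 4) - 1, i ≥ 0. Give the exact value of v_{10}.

989

C(12, 4) = 495, so v_{10} = 989.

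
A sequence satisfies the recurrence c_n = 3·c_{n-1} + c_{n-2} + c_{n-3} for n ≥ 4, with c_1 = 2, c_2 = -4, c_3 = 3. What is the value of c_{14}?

Applying the relation repeatedly:
c_4 = 7, c_5 = 20, c_6 = 70, …, c_{11} = 31015, c_{12} = 104923, c_{13} = 354952, c_{14} = 1200794.

1200794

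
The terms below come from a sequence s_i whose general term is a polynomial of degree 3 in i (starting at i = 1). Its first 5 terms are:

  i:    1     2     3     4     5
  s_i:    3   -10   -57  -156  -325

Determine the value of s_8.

-1432

1st diffs: -13, -47, -99, -169.
2nd diffs: -34, -52, -70.
3rd diffs: -18, -18 (constant).
So s_i = -3i^3 + i^2 + 5i.
Evaluating at i = 8 gives s_8 = -1432.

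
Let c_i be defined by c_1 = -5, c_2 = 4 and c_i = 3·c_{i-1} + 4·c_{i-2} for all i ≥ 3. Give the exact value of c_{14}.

-13421768

Iterate the recurrence:
c_3 = -8; c_4 = -8; c_5 = -56; …; c_{11} = -209720; c_{12} = -838856; c_{13} = -3355448; c_{14} = -13421768.
(Characteristic roots are 4 and -1.)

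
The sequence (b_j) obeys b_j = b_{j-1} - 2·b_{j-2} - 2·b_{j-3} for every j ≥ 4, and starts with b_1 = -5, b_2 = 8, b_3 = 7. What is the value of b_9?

b_4 = 1; b_5 = -29; b_6 = -45; b_7 = 11; b_8 = 159; b_9 = 227.

227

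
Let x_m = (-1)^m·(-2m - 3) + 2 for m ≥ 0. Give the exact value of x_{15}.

(-1)^15 = -1; -2m - 3 at m=15 is -33; so x_{15} = 35.

35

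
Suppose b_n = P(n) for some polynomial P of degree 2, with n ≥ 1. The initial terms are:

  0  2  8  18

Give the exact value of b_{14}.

338

1st diffs: 2, 6, 10.
2nd diffs: 4, 4 (constant).
Newton forward-difference form: b_n = 2·C(n-1,1) + 4·C(n-1,2).
At n = 14: n-1 = 13, so b_{14} = 26 + 312 = 338.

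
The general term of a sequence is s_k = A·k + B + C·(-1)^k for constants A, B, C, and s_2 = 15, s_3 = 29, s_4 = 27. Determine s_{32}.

The three given values yield: 2A + B + C = 15; 3A + B - C = 29; 4A + B + C = 27.
Subtracting the first from the second: A - 2C = 14.
Subtracting the second from the third: A + 2C = -2.
Solving: C = -4, A = 6, then B = 7.
So s_k = 6·k + 7 + (-4)·(-1)^k; at k=32 this is 195.

195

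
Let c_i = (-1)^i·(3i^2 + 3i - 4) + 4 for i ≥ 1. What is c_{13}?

(-1)^13 = -1; 3i^2 + 3i - 4 at i=13 is 542; so c_{13} = -538.

-538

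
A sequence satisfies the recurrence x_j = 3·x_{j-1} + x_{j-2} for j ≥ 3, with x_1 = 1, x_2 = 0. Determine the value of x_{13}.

Compute successive terms:
x_3 = 1, x_4 = 3, x_5 = 10, …, x_{10} = 3927, x_{11} = 12970, x_{12} = 42837, x_{13} = 141481.

141481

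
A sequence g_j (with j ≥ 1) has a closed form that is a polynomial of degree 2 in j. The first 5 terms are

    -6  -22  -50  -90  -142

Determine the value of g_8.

1st diffs: -16, -28, -40, -52.
2nd diffs: -12, -12, -12 (constant).
Newton forward-difference form: g_j = -6 + (-16)·C(j-1,1) + (-12)·C(j-1,2).
At j = 8: j-1 = 7, so g_8 = -6 - 112 - 252 = -370.

-370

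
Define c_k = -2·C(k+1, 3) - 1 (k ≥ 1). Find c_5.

-41

C(6, 3) = 20, so c_5 = -41.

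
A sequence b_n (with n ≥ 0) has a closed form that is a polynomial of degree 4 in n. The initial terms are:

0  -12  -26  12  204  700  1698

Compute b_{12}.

35364

1st diffs: -12, -14, 38, 192, 496, 998.
2nd diffs: -2, 52, 154, 304, 502.
3rd diffs: 54, 102, 150, 198.
4th diffs: 48, 48, 48 (constant).
Newton forward-difference form: b_n = (-12)·C(n,1) + (-2)·C(n,2) + 54·C(n,3) + 48·C(n,4).
At n = 12: n = 12, so b_{12} = -144 - 132 + 11880 + 23760 = 35364.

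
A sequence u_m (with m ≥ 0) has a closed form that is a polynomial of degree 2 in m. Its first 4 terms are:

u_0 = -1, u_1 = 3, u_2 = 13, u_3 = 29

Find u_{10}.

309

1st diffs: 4, 10, 16.
2nd diffs: 6, 6 (constant).
Newton forward-difference form: u_m = -1 + 4·C(m,1) + 6·C(m,2).
At m = 10: m = 10, so u_{10} = -1 + 40 + 270 = 309.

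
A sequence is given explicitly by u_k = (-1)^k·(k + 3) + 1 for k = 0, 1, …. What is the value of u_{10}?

14

(-1)^10 = 1; k + 3 at k=10 is 13; so u_{10} = 14.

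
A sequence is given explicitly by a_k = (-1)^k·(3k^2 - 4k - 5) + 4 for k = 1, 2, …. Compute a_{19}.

-998

(-1)^19 = -1; 3k^2 - 4k - 5 at k=19 is 1002; so a_{19} = -998.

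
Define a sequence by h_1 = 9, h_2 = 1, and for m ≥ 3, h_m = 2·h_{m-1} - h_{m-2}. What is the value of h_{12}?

Step forward from the initial values:
h_3 = -7; h_4 = -15; h_5 = -23; h_6 = -31; h_7 = -39; h_8 = -47; h_9 = -55; h_{10} = -63; h_{11} = -71; h_{12} = -79.
(Characteristic roots are 1 and 1.)

-79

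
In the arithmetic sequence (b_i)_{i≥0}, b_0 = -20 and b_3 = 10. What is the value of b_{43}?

Common difference d = (10 - (-20)) / (3 - 0) = 10.
b_i = -20 + (i - 0)·10.
b_{43} = -20 + 43·10 = 410.

410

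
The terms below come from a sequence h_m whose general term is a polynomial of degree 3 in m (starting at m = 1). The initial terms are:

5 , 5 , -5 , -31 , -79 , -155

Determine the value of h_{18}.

-5435

1st diffs: 0, -10, -26, -48, -76.
2nd diffs: -10, -16, -22, -28.
3rd diffs: -6, -6, -6 (constant).
So h_m = -m^3 + m^2 + 4m + 1.
Evaluating at m = 18 gives h_{18} = -5435.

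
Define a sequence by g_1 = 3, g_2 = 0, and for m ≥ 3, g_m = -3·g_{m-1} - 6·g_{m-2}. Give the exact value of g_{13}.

100602

g_3 = -18;  g_4 = 54;  g_5 = -54;  …;  g_{10} = 10206;  g_{11} = -27702;  g_{12} = 21870;  g_{13} = 100602.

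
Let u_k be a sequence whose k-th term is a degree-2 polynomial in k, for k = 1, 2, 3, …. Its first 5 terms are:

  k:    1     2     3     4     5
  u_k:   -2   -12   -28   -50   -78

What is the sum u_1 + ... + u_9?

1st diffs: -10, -16, -22, -28.
2nd diffs: -6, -6, -6 (constant).
Newton forward-difference form: u_k = -2 + (-10)·C(k-1,1) + (-6)·C(k-1,2).
Continuing: -112, -152, -198, -250.
Summing k = 1..9 (9 terms) gives -882.

-882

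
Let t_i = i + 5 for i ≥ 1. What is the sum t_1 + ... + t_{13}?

156

Over i = 1..13: Σi = 91.
Total = (1)·91 + (5)·13 = 156.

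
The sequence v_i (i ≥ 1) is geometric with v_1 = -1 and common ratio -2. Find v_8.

128

v_i = (-1)·(-2)^(i-1).
v_8 = (-1)·(-2)^7 = 128.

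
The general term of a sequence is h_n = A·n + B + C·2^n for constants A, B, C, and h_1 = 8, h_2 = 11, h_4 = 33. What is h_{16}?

131061

At n = 1, 2, 4: A + B + 2C = 8; 2A + B + 4C = 11; 4A + B + 16C = 33.
Subtracting the first from the second: A + 2C = 3.
Subtracting the second from the third: 2A + 12C = 22.
Solving: C = 2, A = -1, then B = 5.
Therefore h_{16} = -16 + 5 + 2·65536 = 131061.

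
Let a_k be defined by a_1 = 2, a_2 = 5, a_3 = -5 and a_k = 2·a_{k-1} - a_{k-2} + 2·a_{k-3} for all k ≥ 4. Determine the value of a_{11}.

Step forward from the initial values:
a_4 = -11; a_5 = -7; a_6 = -13; a_7 = -41; a_8 = -83; a_9 = -151; a_{10} = -301; a_{11} = -617.

-617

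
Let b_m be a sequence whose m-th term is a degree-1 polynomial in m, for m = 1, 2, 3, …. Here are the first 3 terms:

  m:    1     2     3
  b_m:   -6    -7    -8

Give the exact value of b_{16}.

1st diffs: -1, -1 (constant).
So b_m = -m - 5.
Evaluating at m = 16 gives b_{16} = -21.

-21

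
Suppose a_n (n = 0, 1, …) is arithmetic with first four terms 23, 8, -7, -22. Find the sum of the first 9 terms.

-333

Common difference d = -15.
a_n = 23 + (n - 0)·(-15).
a_8 = -97; S = 9·(23 + (-97))/2 = -333.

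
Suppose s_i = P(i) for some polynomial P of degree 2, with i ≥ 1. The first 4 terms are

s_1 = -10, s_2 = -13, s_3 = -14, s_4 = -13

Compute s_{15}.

130

1st diffs: -3, -1, 1.
2nd diffs: 2, 2 (constant).
Newton forward-difference form: s_i = -10 + (-3)·C(i-1,1) + 2·C(i-1,2).
At i = 15: i-1 = 14, so s_{15} = -10 - 42 + 182 = 130.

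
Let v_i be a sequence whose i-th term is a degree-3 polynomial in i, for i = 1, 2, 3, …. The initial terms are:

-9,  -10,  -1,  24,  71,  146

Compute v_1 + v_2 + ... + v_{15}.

1st diffs: -1, 9, 25, 47, 75.
2nd diffs: 10, 16, 22, 28.
3rd diffs: 6, 6, 6 (constant).
Newton forward-difference form: v_i = -9 + (-1)·C(i-1,1) + 10·C(i-1,2) + 6·C(i-1,3).
Continuing: …, 255, 404, 599, 846, …, v_{15} = 3071.
Summing i = 1..15 (15 terms) gives 12500.

12500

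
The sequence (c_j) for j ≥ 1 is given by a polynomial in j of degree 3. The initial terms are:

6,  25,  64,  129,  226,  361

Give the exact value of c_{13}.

1st diffs: 19, 39, 65, 97, 135.
2nd diffs: 20, 26, 32, 38.
3rd diffs: 6, 6, 6 (constant).
So c_j = j^3 + 4j^2 + 1.
Evaluating at j = 13 gives c_{13} = 2874.

2874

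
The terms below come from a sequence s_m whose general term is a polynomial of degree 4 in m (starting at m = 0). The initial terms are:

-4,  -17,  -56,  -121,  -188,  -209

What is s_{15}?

1st diffs: -13, -39, -65, -67, -21.
2nd diffs: -26, -26, -2, 46.
3rd diffs: 0, 24, 48.
4th diffs: 24, 24 (constant).
So s_m = m^4 - 6m^3 - 2m^2 - 6m - 4.
Evaluating at m = 15 gives s_{15} = 29831.

29831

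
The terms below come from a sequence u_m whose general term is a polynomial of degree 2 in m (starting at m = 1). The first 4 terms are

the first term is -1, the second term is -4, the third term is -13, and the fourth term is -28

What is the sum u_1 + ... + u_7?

1st diffs: -3, -9, -15.
2nd diffs: -6, -6 (constant).
Newton forward-difference form: u_m = -1 + (-3)·C(m-1,1) + (-6)·C(m-1,2).
Continuing: -49, -76, -109.
Summing m = 1..7 (7 terms) gives -280.

-280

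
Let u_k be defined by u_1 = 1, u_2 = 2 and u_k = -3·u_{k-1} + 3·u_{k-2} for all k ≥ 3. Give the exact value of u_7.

u_3 = -3  u_4 = 15  u_5 = -54  u_6 = 207  u_7 = -783.

-783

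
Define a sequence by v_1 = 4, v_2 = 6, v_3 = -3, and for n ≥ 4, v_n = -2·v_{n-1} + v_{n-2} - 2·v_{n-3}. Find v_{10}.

Compute successive terms:
v_4 = 4  v_5 = -23  v_6 = 56  v_7 = -143  v_8 = 388  v_9 = -1031  v_{10} = 2736.

2736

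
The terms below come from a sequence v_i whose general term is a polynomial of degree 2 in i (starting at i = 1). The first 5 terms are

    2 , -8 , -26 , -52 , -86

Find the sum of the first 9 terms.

1st diffs: -10, -18, -26, -34.
2nd diffs: -8, -8, -8 (constant).
Newton forward-difference form: v_i = 2 + (-10)·C(i-1,1) + (-8)·C(i-1,2).
Continuing: -128, -178, -236, -302.
Summing i = 1..9 (9 terms) gives -1014.

-1014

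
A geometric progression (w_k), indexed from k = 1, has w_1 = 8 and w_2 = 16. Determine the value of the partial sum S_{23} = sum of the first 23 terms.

Common ratio r = 2.
w_k = 8·2^(k-1).
S = 8·(2^23 - 1)/(2 - 1) = 8·(8388608 - 1)/(1) = 67108856.

67108856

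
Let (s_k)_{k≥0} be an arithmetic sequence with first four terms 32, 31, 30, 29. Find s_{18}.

14

Common difference d = -1.
s_k = 32 + (k - 0)·(-1).
s_{18} = 32 + 18·(-1) = 14.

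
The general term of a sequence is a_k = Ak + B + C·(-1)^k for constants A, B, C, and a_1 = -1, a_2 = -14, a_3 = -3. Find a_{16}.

-28

The three given values yield: A + B - C = -1; 2A + B + C = -14; 3A + B - C = -3.
Subtracting the first from the second: A + 2C = -13.
Subtracting the second from the third: A - 2C = 11.
Solving: C = -6, A = -1, then B = -6.
So a_k = -1·k + (-6) + (-6)·(-1)^k; at k=16 this is -28.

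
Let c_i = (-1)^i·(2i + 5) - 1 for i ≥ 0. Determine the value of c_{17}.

(-1)^17 = -1; 2i + 5 at i=17 is 39; so c_{17} = -40.

-40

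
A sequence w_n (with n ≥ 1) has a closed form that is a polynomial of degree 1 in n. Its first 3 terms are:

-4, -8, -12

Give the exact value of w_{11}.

-44

1st diffs: -4, -4 (constant).
So w_n = -4n.
Evaluating at n = 11 gives w_{11} = -44.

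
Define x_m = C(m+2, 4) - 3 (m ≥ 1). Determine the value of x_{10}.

492

C(12, 4) = 495, so x_{10} = 492.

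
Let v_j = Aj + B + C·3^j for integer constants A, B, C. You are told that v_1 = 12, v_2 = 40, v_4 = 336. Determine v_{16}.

172186944

At j = 1, 2, 4: A + B + 3C = 12; 2A + B + 9C = 40; 4A + B + 81C = 336.
Subtracting the first from the second: A + 6C = 28.
Subtracting the second from the third: 2A + 72C = 296.
Solving: C = 4, A = 4, then B = -4.
Therefore v_{16} = 64 + (-4) + 4·43046721 = 172186944.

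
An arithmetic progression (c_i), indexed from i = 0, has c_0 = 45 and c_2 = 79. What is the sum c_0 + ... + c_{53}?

Common difference d = (79 - 45) / (2 - 0) = 17.
c_i = 45 + (i - 0)·17.
c_{53} = 946; S = 54·(45 + 946)/2 = 26757.

26757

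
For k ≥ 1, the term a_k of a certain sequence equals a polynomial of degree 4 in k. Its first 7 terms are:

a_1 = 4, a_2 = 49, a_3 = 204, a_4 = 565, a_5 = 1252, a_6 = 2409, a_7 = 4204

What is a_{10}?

15457

1st diffs: 45, 155, 361, 687, 1157, 1795.
2nd diffs: 110, 206, 326, 470, 638.
3rd diffs: 96, 120, 144, 168.
4th diffs: 24, 24, 24 (constant).
Newton forward-difference form: a_k = 4 + 45·C(k-1,1) + 110·C(k-1,2) + 96·C(k-1,3) + 24·C(k-1,4).
At k = 10: k-1 = 9, so a_{10} = 4 + 405 + 3960 + 8064 + 3024 = 15457.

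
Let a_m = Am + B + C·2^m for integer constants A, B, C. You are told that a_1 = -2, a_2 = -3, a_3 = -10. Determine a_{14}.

At m = 1, 2, 3: A + B + 2C = -2; 2A + B + 4C = -3; 3A + B + 8C = -10.
Subtracting the first from the second: A + 2C = -1.
Subtracting the second from the third: A + 4C = -7.
Solving: C = -3, A = 5, then B = -1.
Therefore a_{14} = 70 + (-1) + (-3)·16384 = -49083.

-49083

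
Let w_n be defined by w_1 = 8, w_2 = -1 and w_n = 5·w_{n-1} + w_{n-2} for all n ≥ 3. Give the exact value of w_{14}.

w_3 = 3, w_4 = 14, w_5 = 73, …, w_{11} = 1430733, w_{12} = 7429199, w_{13} = 38576728, w_{14} = 200312839.

200312839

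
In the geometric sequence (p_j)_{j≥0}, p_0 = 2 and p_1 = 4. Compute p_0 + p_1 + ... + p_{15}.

Common ratio r = 2.
p_j = 2·2^(j-0).
S = 2·(2^16 - 1)/(2 - 1) = 2·(65536 - 1)/(1) = 131070.

131070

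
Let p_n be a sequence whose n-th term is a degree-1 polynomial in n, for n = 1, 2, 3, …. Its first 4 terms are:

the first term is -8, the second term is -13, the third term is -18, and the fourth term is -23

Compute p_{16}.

-83

1st diffs: -5, -5, -5 (constant).
So p_n = -5n - 3.
Evaluating at n = 16 gives p_{16} = -83.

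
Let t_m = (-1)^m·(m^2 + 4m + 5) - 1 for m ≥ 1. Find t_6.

64

(-1)^6 = 1; m^2 + 4m + 5 at m=6 is 65; so t_6 = 64.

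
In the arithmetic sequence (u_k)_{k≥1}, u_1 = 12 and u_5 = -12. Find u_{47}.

Common difference d = (-12 - 12) / (5 - 1) = -6.
u_k = 12 + (k - 1)·(-6).
u_{47} = 12 + 46·(-6) = -264.

-264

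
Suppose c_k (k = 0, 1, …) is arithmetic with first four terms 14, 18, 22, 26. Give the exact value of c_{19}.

90

Common difference d = 4.
c_k = 14 + (k - 0)·4.
c_{19} = 14 + 19·4 = 90.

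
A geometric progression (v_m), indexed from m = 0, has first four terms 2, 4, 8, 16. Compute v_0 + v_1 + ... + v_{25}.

Common ratio r = 2.
v_m = 2·2^(m-0).
S = 2·(2^26 - 1)/(2 - 1) = 2·(67108864 - 1)/(1) = 134217726.

134217726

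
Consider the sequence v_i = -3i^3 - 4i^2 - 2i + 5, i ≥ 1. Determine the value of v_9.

v_9 = -3·9^3 - 4·9^2 - 2·9 + 5 = -2524.

-2524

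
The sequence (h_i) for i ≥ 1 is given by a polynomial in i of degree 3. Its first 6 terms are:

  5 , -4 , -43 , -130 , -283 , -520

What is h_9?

-1915

1st diffs: -9, -39, -87, -153, -237.
2nd diffs: -30, -48, -66, -84.
3rd diffs: -18, -18, -18 (constant).
Newton forward-difference form: h_i = 5 + (-9)·C(i-1,1) + (-30)·C(i-1,2) + (-18)·C(i-1,3).
At i = 9: i-1 = 8, so h_9 = 5 - 72 - 840 - 1008 = -1915.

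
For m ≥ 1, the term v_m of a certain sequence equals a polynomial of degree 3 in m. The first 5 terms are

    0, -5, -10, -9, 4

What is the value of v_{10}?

1st diffs: -5, -5, 1, 13.
2nd diffs: 0, 6, 12.
3rd diffs: 6, 6 (constant).
Newton forward-difference form: v_m = (-5)·C(m-1,1) + 6·C(m-1,3).
At m = 10: m-1 = 9, so v_{10} = -45 + 504 = 459.

459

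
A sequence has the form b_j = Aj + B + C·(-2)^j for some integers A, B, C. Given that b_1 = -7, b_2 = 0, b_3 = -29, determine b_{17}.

-262227

The three given values yield: A + B - 2C = -7; 2A + B + 4C = 0; 3A + B - 8C = -29.
Subtracting the first from the second: A + 6C = 7.
Subtracting the second from the third: A - 12C = -29.
Solving: C = 2, A = -5, then B = 2.
So b_j = -5·j + 2 + 2·(-2)^j; at j=17 this is -262227.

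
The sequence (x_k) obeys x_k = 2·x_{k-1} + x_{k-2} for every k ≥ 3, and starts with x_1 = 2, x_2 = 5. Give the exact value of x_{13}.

Applying the relation repeatedly:
x_3 = 12, x_4 = 29, x_5 = 70, …, x_{10} = 5741, x_{11} = 13860, x_{12} = 33461, x_{13} = 80782.

80782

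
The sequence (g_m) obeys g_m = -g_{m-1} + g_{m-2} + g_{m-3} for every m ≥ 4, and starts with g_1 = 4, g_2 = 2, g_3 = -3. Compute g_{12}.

37

Applying the relation repeatedly:
g_4 = 9  g_5 = -10  g_6 = 16  g_7 = -17  g_8 = 23  g_9 = -24  g_{10} = 30  g_{11} = -31  g_{12} = 37.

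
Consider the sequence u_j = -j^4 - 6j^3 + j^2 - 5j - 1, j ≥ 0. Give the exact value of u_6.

u_6 = -1·6^4 - 6·6^3 + 1·6^2 - 5·6 - 1 = -2587.

-2587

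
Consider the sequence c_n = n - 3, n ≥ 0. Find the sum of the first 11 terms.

22

Over n = 0..10: Σn = 55.
Total = (1)·55 + (-3)·11 = 22.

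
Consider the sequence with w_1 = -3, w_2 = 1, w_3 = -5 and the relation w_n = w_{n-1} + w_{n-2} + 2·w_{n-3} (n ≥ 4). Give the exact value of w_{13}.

Applying the relation repeatedly:
w_4 = -10; w_5 = -13; w_6 = -33; w_7 = -66; w_8 = -125; w_9 = -257; w_{10} = -514; w_{11} = -1021; w_{12} = -2049; w_{13} = -4098.

-4098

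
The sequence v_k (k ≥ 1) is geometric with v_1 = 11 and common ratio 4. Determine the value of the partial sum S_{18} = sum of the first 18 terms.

251971414695

v_k = 11·4^(k-1).
S = 11·(4^18 - 1)/(4 - 1) = 11·(68719476736 - 1)/(3) = 251971414695.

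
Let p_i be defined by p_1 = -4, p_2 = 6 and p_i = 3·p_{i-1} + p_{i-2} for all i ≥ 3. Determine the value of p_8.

5694

Iterate the recurrence:
p_3 = 14;  p_4 = 48;  p_5 = 158;  p_6 = 522;  p_7 = 1724;  p_8 = 5694.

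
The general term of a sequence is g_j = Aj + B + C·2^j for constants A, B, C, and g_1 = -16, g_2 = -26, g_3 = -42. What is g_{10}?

-3118

At j = 1, 2, 3: A + B + 2C = -16; 2A + B + 4C = -26; 3A + B + 8C = -42.
Subtracting the first from the second: A + 2C = -10.
Subtracting the second from the third: A + 4C = -16.
Solving: C = -3, A = -4, then B = -6.
Hence g_{10} = -4·10 + (-6) + (-3)·1024 = -3118.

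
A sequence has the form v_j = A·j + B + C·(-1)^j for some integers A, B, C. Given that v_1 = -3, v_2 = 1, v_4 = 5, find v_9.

Write the equations: A + B - C = -3; 2A + B + C = 1; 4A + B + C = 5.
Subtracting the first from the second: A + 2C = 4.
Subtracting the second from the third: 2A = 4.
Solving: C = 1, A = 2, then B = -4.
Hence v_9 = 2·9 + (-4) + 1·(-1) = 13.

13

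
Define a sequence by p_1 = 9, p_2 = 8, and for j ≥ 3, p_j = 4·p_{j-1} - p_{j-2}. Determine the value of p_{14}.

Compute successive terms:
p_3 = 23;  p_4 = 84;  p_5 = 313;  …;  p_{11} = 845623;  p_{12} = 3155908;  p_{13} = 11778009;  p_{14} = 43956128.

43956128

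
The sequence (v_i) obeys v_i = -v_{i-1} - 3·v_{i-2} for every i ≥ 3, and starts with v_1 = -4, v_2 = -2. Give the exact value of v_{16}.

v_3 = 14, v_4 = -8, v_5 = -34, …, v_{13} = 3356, v_{14} = -722, v_{15} = -9346, v_{16} = 11512.

11512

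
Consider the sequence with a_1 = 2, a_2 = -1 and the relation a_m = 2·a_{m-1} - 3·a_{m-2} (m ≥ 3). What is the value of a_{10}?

-409

Iterate the recurrence:
a_3 = -8;  a_4 = -13;  a_5 = -2;  a_6 = 35;  a_7 = 76;  a_8 = 47;  a_9 = -134;  a_{10} = -409.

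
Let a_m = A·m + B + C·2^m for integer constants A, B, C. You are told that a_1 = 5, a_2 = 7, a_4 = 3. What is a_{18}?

-262069

Plug in m = 1, 2, 4: A + B + 2C = 5; 2A + B + 4C = 7; 4A + B + 16C = 3.
Subtracting the first from the second: A + 2C = 2.
Subtracting the second from the third: 2A + 12C = -4.
Solving: C = -1, A = 4, then B = 3.
Therefore a_{18} = 72 + 3 + (-1)·262144 = -262069.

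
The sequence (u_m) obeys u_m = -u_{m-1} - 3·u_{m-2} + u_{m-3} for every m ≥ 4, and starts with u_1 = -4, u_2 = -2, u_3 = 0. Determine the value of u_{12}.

-318

u_4 = 2; u_5 = -4; u_6 = -2; u_7 = 16; u_8 = -14; u_9 = -36; u_{10} = 94; u_{11} = 0; u_{12} = -318.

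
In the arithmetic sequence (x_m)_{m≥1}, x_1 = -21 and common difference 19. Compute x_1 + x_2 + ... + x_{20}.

x_m = -21 + (m - 1)·19.
x_{20} = 340; S = 20·(-21 + 340)/2 = 3190.

3190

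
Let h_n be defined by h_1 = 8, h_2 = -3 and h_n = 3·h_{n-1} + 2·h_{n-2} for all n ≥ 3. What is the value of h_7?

739

Step forward from the initial values:
h_3 = 7  h_4 = 15  h_5 = 59  h_6 = 207  h_7 = 739.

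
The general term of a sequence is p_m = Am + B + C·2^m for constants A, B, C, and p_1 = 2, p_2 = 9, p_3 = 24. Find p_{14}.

65517

The three given values yield: A + B + 2C = 2; 2A + B + 4C = 9; 3A + B + 8C = 24.
Subtracting the first from the second: A + 2C = 7.
Subtracting the second from the third: A + 4C = 15.
Solving: C = 4, A = -1, then B = -5.
Hence p_{14} = -1·14 + (-5) + 4·16384 = 65517.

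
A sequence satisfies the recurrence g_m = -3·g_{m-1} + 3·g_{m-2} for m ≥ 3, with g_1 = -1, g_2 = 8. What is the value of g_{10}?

g_3 = -27;  g_4 = 105;  g_5 = -396;  g_6 = 1503;  g_7 = -5697;  g_8 = 21600;  g_9 = -81891;  g_{10} = 310473.

310473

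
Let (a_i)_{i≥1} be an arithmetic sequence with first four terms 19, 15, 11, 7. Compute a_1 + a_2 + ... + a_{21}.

-441

Common difference d = -4.
a_i = 19 + (i - 1)·(-4).
a_{21} = -61; S = 21·(19 + (-61))/2 = -441.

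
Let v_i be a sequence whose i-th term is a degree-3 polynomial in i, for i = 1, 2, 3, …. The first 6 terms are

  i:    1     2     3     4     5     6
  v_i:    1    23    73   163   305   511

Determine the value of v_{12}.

1st diffs: 22, 50, 90, 142, 206.
2nd diffs: 28, 40, 52, 64.
3rd diffs: 12, 12, 12 (constant).
Newton forward-difference form: v_i = 1 + 22·C(i-1,1) + 28·C(i-1,2) + 12·C(i-1,3).
At i = 12: i-1 = 11, so v_{12} = 1 + 242 + 1540 + 1980 = 3763.

3763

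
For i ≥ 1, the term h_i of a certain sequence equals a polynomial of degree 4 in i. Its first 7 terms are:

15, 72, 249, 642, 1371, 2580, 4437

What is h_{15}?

70701

1st diffs: 57, 177, 393, 729, 1209, 1857.
2nd diffs: 120, 216, 336, 480, 648.
3rd diffs: 96, 120, 144, 168.
4th diffs: 24, 24, 24 (constant).
Newton forward-difference form: h_i = 15 + 57·C(i-1,1) + 120·C(i-1,2) + 96·C(i-1,3) + 24·C(i-1,4).
At i = 15: i-1 = 14, so h_{15} = 15 + 798 + 10920 + 34944 + 24024 = 70701.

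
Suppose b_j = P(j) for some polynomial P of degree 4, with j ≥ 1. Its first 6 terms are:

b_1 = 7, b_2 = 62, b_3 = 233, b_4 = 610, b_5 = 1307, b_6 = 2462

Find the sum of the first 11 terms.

1st diffs: 55, 171, 377, 697, 1155.
2nd diffs: 116, 206, 320, 458.
3rd diffs: 90, 114, 138.
4th diffs: 24, 24 (constant).
Newton forward-difference form: b_j = 7 + 55·C(j-1,1) + 116·C(j-1,2) + 90·C(j-1,3) + 24·C(j-1,4).
Continuing: …, 4237, 6818, 10415, 15262, …, b_{11} = 21617.
Summing j = 1..11 (11 terms) gives 63030.

63030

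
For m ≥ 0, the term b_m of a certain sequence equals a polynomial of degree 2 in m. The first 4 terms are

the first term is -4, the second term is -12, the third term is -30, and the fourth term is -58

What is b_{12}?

-760

1st diffs: -8, -18, -28.
2nd diffs: -10, -10 (constant).
Newton forward-difference form: b_m = -4 + (-8)·C(m,1) + (-10)·C(m,2).
At m = 12: m = 12, so b_{12} = -4 - 96 - 660 = -760.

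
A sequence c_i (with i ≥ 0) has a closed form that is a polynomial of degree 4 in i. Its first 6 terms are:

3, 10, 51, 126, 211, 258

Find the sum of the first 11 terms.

1st diffs: 7, 41, 75, 85, 47.
2nd diffs: 34, 34, 10, -38.
3rd diffs: 0, -24, -48.
4th diffs: -24, -24 (constant).
Newton forward-difference form: c_i = 3 + 7·C(i,1) + 34·C(i,2) + (-24)·C(i,4).
Continuing: …, 195, -74, -669, -1734, …, c_{10} = -3437.
Summing i = 0..10 (11 terms) gives -5060.

-5060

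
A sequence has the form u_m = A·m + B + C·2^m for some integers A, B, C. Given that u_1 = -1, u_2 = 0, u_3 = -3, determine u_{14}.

The three given values yield: A + B + 2C = -1; 2A + B + 4C = 0; 3A + B + 8C = -3.
Subtracting the first from the second: A + 2C = 1.
Subtracting the second from the third: A + 4C = -3.
Solving: C = -2, A = 5, then B = -2.
Hence u_{14} = 5·14 + (-2) + (-2)·16384 = -32700.

-32700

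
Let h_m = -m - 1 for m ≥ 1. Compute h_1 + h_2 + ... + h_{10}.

-65

Over m = 1..10: Σm = 55.
Total = (-1)·55 + (-1)·10 = -65.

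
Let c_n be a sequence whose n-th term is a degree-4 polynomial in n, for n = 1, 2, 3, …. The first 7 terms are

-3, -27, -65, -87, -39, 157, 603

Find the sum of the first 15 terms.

1st diffs: -24, -38, -22, 48, 196, 446.
2nd diffs: -14, 16, 70, 148, 250.
3rd diffs: 30, 54, 78, 102.
4th diffs: 24, 24, 24 (constant).
Newton forward-difference form: c_n = -3 + (-24)·C(n-1,1) + (-14)·C(n-1,2) + 30·C(n-1,3) + 24·C(n-1,4).
Continuing: …, 1425, 2773, 4821, 7767, …, c_{15} = 33331.
Summing n = 1..15 (15 terms) gives 104087.

104087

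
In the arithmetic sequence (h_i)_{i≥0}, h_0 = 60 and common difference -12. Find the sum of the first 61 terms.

-18300

h_i = 60 + (i - 0)·(-12).
h_{60} = -660; S = 61·(60 + (-660))/2 = -18300.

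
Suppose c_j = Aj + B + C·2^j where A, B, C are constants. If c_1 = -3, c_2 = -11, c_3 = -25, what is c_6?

-199

At j = 1, 2, 3: A + B + 2C = -3; 2A + B + 4C = -11; 3A + B + 8C = -25.
Subtracting the first from the second: A + 2C = -8.
Subtracting the second from the third: A + 4C = -14.
Solving: C = -3, A = -2, then B = 5.
So c_j = -2·j + 5 + (-3)·2^j; at j=6 this is -199.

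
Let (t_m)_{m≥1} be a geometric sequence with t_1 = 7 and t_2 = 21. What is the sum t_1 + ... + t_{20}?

Common ratio r = 3.
t_m = 7·3^(m-1).
S = 7·(3^20 - 1)/(3 - 1) = 7·(3486784401 - 1)/(2) = 12203745400.

12203745400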